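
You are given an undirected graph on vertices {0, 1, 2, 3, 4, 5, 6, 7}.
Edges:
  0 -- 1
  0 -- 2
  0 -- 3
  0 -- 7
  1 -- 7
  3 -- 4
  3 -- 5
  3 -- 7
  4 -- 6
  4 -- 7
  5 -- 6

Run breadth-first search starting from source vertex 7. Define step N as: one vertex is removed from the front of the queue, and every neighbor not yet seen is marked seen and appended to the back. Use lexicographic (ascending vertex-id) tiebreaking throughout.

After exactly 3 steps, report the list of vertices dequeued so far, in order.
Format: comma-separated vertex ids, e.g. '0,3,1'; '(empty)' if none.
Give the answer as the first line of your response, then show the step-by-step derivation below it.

7,0,1

step 1: dequeue 7; queue=[0,1,3,4]; order=7
step 2: dequeue 0; queue=[1,3,4,2]; order=7,0
step 3: dequeue 1; queue=[3,4,2]; order=7,0,1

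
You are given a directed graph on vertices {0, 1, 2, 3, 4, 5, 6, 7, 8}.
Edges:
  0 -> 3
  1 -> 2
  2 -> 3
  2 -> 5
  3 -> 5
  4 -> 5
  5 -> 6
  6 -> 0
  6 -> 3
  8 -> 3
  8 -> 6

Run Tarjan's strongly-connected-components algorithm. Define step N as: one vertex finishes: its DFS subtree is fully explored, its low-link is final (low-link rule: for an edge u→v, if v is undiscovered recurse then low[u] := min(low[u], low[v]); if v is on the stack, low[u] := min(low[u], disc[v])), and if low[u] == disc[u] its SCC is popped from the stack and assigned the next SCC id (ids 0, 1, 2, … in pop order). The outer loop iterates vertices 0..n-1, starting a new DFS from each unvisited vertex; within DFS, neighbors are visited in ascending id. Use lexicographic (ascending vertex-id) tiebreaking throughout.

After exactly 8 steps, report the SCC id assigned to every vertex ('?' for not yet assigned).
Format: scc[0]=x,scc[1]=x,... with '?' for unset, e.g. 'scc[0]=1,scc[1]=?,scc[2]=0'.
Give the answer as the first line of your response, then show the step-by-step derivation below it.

scc[0]=0,scc[1]=2,scc[2]=1,scc[3]=0,scc[4]=3,scc[5]=0,scc[6]=0,scc[7]=4,scc[8]=?

step 1: low=(low[0]=0,low[1]=?,low[2]=?,low[3]=1,low[4]=?,low[5]=2,low[6]=0,low[7]=?,low[8]=?); scc=(scc[0]=?,scc[1]=?,scc[2]=?,scc[3]=?,scc[4]=?,scc[5]=?,scc[6]=?,scc[7]=?,scc[8]=?)
step 2: low=(low[0]=0,low[1]=?,low[2]=?,low[3]=1,low[4]=?,low[5]=0,low[6]=0,low[7]=?,low[8]=?); scc=(scc[0]=?,scc[1]=?,scc[2]=?,scc[3]=?,scc[4]=?,scc[5]=?,scc[6]=?,scc[7]=?,scc[8]=?)
step 3: low=(low[0]=0,low[1]=?,low[2]=?,low[3]=0,low[4]=?,low[5]=0,low[6]=0,low[7]=?,low[8]=?); scc=(scc[0]=?,scc[1]=?,scc[2]=?,scc[3]=?,scc[4]=?,scc[5]=?,scc[6]=?,scc[7]=?,scc[8]=?)
step 4: low=(low[0]=0,low[1]=?,low[2]=?,low[3]=0,low[4]=?,low[5]=0,low[6]=0,low[7]=?,low[8]=?); scc=(scc[0]=0,scc[1]=?,scc[2]=?,scc[3]=0,scc[4]=?,scc[5]=0,scc[6]=0,scc[7]=?,scc[8]=?)
step 5: low=(low[0]=0,low[1]=4,low[2]=5,low[3]=0,low[4]=?,low[5]=0,low[6]=0,low[7]=?,low[8]=?); scc=(scc[0]=0,scc[1]=?,scc[2]=1,scc[3]=0,scc[4]=?,scc[5]=0,scc[6]=0,scc[7]=?,scc[8]=?)
step 6: low=(low[0]=0,low[1]=4,low[2]=5,low[3]=0,low[4]=?,low[5]=0,low[6]=0,low[7]=?,low[8]=?); scc=(scc[0]=0,scc[1]=2,scc[2]=1,scc[3]=0,scc[4]=?,scc[5]=0,scc[6]=0,scc[7]=?,scc[8]=?)
step 7: low=(low[0]=0,low[1]=4,low[2]=5,low[3]=0,low[4]=6,low[5]=0,low[6]=0,low[7]=?,low[8]=?); scc=(scc[0]=0,scc[1]=2,scc[2]=1,scc[3]=0,scc[4]=3,scc[5]=0,scc[6]=0,scc[7]=?,scc[8]=?)
step 8: low=(low[0]=0,low[1]=4,low[2]=5,low[3]=0,low[4]=6,low[5]=0,low[6]=0,low[7]=7,low[8]=?); scc=(scc[0]=0,scc[1]=2,scc[2]=1,scc[3]=0,scc[4]=3,scc[5]=0,scc[6]=0,scc[7]=4,scc[8]=?)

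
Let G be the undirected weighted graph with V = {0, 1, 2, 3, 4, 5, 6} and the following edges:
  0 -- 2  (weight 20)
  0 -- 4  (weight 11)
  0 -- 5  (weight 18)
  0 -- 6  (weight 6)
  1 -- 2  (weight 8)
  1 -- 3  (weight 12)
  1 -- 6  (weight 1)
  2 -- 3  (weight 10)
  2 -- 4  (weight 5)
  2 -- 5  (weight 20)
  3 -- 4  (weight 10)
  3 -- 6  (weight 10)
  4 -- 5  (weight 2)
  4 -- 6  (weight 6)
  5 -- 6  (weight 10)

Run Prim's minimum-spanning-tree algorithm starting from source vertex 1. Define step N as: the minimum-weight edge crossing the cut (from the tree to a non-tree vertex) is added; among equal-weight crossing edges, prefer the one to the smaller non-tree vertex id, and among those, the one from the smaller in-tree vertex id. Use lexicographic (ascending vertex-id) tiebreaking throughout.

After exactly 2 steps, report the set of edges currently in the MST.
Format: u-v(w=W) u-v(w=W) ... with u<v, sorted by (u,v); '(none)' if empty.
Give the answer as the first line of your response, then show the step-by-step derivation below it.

0-6(w=6) 1-6(w=1)

step 1: add edge 1-6 (w=1); MST = {1-6(w=1)}
step 2: add edge 0-6 (w=6); MST = {0-6(w=6) 1-6(w=1)}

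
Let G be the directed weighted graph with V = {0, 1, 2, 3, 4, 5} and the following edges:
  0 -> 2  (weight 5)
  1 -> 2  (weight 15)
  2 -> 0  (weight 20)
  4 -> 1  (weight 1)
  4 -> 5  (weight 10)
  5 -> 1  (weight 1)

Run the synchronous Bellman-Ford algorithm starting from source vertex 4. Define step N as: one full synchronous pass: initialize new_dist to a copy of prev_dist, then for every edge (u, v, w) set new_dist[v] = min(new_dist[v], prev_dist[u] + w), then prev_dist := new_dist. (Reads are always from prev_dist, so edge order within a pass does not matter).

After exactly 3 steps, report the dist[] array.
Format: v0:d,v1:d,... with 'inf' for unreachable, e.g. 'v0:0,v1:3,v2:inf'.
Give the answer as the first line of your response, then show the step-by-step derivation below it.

v0:36,v1:1,v2:16,v3:inf,v4:0,v5:10

step 1: dist = v0:inf,v1:1,v2:inf,v3:inf,v4:0,v5:10
step 2: dist = v0:inf,v1:1,v2:16,v3:inf,v4:0,v5:10
step 3: dist = v0:36,v1:1,v2:16,v3:inf,v4:0,v5:10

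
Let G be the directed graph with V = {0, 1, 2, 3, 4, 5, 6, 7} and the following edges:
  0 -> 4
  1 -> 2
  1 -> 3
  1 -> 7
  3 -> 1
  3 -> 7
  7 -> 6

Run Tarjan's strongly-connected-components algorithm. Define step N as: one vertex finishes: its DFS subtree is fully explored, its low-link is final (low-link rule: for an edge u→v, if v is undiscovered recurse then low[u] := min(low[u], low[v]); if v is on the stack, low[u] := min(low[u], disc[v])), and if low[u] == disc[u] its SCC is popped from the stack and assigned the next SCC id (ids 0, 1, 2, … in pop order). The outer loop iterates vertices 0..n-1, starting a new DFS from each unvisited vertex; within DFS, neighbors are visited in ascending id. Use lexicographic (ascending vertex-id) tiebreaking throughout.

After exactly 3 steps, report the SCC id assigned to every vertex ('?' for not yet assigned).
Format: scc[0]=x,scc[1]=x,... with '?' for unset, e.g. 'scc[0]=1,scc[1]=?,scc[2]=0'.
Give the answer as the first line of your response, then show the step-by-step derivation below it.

scc[0]=1,scc[1]=?,scc[2]=2,scc[3]=?,scc[4]=0,scc[5]=?,scc[6]=?,scc[7]=?

step 1: low=(low[0]=0,low[1]=?,low[2]=?,low[3]=?,low[4]=1,low[5]=?,low[6]=?,low[7]=?); scc=(scc[0]=?,scc[1]=?,scc[2]=?,scc[3]=?,scc[4]=0,scc[5]=?,scc[6]=?,scc[7]=?)
step 2: low=(low[0]=0,low[1]=?,low[2]=?,low[3]=?,low[4]=1,low[5]=?,low[6]=?,low[7]=?); scc=(scc[0]=1,scc[1]=?,scc[2]=?,scc[3]=?,scc[4]=0,scc[5]=?,scc[6]=?,scc[7]=?)
step 3: low=(low[0]=0,low[1]=2,low[2]=3,low[3]=?,low[4]=1,low[5]=?,low[6]=?,low[7]=?); scc=(scc[0]=1,scc[1]=?,scc[2]=2,scc[3]=?,scc[4]=0,scc[5]=?,scc[6]=?,scc[7]=?)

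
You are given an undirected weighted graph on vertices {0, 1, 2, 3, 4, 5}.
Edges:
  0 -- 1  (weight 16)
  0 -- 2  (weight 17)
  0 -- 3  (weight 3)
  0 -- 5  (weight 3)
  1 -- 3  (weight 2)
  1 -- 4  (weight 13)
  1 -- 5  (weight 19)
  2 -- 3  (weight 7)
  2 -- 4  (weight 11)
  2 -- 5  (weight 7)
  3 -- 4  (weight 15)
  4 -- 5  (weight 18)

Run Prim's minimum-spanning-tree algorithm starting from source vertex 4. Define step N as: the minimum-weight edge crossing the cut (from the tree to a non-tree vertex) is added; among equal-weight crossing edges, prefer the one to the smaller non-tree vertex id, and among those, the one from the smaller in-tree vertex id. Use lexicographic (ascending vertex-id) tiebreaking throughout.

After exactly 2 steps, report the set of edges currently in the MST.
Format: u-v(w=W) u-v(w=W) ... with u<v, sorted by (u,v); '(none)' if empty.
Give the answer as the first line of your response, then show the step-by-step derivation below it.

2-3(w=7) 2-4(w=11)

step 1: add edge 2-4 (w=11); MST = {2-4(w=11)}
step 2: add edge 2-3 (w=7); MST = {2-3(w=7) 2-4(w=11)}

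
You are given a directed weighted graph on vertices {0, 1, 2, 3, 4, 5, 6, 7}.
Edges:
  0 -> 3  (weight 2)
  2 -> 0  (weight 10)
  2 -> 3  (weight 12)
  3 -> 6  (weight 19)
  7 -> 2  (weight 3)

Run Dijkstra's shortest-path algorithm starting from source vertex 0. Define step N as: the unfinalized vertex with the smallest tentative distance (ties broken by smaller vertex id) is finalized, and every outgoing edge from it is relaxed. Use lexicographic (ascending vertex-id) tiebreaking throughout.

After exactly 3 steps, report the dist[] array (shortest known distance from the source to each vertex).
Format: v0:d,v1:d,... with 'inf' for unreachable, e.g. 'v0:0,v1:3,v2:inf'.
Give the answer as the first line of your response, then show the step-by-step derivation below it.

v0:0,v1:inf,v2:inf,v3:2,v4:inf,v5:inf,v6:21,v7:inf

step 1: dist = v0:0,v1:inf,v2:inf,v3:2,v4:inf,v5:inf,v6:inf,v7:inf
step 2: dist = v0:0,v1:inf,v2:inf,v3:2,v4:inf,v5:inf,v6:21,v7:inf
step 3: dist = v0:0,v1:inf,v2:inf,v3:2,v4:inf,v5:inf,v6:21,v7:inf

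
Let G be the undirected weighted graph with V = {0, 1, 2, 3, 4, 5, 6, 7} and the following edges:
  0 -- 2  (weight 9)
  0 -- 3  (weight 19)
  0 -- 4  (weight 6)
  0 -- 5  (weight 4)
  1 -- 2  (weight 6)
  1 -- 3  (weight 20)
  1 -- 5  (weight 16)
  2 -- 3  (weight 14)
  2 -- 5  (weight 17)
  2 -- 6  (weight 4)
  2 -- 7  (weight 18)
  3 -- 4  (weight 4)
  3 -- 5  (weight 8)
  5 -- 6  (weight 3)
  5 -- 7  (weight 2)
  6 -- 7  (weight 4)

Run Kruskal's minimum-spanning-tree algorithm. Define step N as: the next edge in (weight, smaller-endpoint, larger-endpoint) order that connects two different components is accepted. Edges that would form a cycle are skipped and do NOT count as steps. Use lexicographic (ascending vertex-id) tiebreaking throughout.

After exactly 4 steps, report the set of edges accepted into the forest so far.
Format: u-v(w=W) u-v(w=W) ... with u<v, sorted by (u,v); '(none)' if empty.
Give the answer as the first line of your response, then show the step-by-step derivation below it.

0-5(w=4) 2-6(w=4) 5-6(w=3) 5-7(w=2)

step 1: add edge 5-7 (w=2); MST = {5-7(w=2)}
step 2: add edge 5-6 (w=3); MST = {5-6(w=3) 5-7(w=2)}
step 3: add edge 0-5 (w=4); MST = {0-5(w=4) 5-6(w=3) 5-7(w=2)}
step 4: add edge 2-6 (w=4); MST = {0-5(w=4) 2-6(w=4) 5-6(w=3) 5-7(w=2)}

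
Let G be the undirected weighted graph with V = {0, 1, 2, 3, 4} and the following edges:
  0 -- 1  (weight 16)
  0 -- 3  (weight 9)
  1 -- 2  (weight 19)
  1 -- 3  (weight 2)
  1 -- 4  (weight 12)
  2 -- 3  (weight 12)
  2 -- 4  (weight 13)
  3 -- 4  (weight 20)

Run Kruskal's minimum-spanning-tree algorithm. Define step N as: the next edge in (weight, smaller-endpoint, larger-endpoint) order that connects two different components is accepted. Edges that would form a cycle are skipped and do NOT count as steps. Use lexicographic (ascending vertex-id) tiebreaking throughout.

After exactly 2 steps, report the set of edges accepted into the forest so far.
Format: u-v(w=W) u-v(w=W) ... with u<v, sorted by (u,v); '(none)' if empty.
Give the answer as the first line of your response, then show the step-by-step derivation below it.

0-3(w=9) 1-3(w=2)

step 1: add edge 1-3 (w=2); MST = {1-3(w=2)}
step 2: add edge 0-3 (w=9); MST = {0-3(w=9) 1-3(w=2)}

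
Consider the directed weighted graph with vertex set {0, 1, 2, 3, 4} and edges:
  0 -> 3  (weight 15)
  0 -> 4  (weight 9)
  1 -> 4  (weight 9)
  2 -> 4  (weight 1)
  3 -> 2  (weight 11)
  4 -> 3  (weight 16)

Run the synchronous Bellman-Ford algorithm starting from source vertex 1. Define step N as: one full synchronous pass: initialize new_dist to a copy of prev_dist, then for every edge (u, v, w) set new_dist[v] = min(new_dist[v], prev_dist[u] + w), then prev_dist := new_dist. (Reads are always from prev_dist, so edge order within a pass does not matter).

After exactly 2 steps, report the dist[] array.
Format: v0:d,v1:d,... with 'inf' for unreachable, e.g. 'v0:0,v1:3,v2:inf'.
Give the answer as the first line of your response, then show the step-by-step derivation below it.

v0:inf,v1:0,v2:inf,v3:25,v4:9

step 1: dist = v0:inf,v1:0,v2:inf,v3:inf,v4:9
step 2: dist = v0:inf,v1:0,v2:inf,v3:25,v4:9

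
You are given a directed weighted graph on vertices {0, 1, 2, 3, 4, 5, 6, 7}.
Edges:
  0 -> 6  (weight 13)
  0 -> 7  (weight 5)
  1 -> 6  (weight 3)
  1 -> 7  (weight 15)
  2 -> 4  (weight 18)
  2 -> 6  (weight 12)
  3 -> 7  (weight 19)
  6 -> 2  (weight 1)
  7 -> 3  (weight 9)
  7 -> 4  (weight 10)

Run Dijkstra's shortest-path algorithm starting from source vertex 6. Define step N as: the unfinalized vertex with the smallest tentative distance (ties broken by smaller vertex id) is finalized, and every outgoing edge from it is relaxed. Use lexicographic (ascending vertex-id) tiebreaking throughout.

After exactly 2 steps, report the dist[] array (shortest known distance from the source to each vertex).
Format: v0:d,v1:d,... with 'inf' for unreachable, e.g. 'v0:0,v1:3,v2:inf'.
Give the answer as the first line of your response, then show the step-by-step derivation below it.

v0:inf,v1:inf,v2:1,v3:inf,v4:19,v5:inf,v6:0,v7:inf

step 1: dist = v0:inf,v1:inf,v2:1,v3:inf,v4:inf,v5:inf,v6:0,v7:inf
step 2: dist = v0:inf,v1:inf,v2:1,v3:inf,v4:19,v5:inf,v6:0,v7:inf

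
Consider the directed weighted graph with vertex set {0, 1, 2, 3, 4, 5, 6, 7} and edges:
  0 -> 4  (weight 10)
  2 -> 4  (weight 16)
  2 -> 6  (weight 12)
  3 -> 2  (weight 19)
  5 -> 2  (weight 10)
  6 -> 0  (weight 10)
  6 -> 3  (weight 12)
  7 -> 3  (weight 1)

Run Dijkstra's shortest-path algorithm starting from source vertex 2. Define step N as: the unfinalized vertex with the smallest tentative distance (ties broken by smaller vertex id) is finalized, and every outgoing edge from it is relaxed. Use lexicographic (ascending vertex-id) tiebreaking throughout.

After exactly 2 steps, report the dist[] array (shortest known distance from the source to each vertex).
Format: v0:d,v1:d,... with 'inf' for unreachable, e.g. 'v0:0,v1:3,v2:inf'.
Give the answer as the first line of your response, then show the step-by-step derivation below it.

v0:22,v1:inf,v2:0,v3:24,v4:16,v5:inf,v6:12,v7:inf

step 1: dist = v0:inf,v1:inf,v2:0,v3:inf,v4:16,v5:inf,v6:12,v7:inf
step 2: dist = v0:22,v1:inf,v2:0,v3:24,v4:16,v5:inf,v6:12,v7:inf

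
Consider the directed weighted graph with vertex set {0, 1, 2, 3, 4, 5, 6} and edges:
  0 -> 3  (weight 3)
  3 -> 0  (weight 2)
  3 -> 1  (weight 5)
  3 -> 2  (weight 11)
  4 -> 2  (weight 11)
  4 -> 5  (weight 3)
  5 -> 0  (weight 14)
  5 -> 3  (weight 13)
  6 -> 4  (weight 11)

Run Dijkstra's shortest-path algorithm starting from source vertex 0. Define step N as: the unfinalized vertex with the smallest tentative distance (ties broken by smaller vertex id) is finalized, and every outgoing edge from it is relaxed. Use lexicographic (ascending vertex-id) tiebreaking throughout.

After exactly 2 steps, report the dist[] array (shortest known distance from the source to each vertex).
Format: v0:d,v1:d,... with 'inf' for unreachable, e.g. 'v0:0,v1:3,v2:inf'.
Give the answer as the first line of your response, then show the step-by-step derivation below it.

v0:0,v1:8,v2:14,v3:3,v4:inf,v5:inf,v6:inf

step 1: dist = v0:0,v1:inf,v2:inf,v3:3,v4:inf,v5:inf,v6:inf
step 2: dist = v0:0,v1:8,v2:14,v3:3,v4:inf,v5:inf,v6:inf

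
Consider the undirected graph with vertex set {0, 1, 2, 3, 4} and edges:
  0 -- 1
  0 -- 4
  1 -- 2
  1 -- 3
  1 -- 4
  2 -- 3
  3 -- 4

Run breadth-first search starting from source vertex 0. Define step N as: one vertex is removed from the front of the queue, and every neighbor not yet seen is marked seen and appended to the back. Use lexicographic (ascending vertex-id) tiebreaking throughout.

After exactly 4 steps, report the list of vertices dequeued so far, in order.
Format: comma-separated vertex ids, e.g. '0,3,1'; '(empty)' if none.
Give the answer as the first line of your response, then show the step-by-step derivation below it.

0,1,4,2

step 1: dequeue 0; queue=[1,4]; order=0
step 2: dequeue 1; queue=[4,2,3]; order=0,1
step 3: dequeue 4; queue=[2,3]; order=0,1,4
step 4: dequeue 2; queue=[3]; order=0,1,4,2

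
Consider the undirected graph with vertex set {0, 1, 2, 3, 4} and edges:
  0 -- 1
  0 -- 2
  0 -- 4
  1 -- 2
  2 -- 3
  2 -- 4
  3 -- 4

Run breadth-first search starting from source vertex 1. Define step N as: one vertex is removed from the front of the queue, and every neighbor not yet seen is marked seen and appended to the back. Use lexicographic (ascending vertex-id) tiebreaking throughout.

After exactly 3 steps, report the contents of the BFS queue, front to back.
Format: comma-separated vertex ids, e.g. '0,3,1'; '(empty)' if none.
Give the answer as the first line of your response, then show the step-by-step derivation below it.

4,3

step 1: dequeue 1; queue=[0,2]; order=1
step 2: dequeue 0; queue=[2,4]; order=1,0
step 3: dequeue 2; queue=[4,3]; order=1,0,2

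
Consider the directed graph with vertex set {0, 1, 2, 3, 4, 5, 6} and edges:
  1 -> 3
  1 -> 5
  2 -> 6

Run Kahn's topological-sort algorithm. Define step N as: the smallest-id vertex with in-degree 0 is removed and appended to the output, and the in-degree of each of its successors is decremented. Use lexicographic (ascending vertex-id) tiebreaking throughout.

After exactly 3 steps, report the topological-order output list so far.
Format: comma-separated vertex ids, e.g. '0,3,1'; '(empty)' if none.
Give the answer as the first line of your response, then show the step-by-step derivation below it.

0,1,2

step 1: output 0; order=[0]; indeg=(0,0,0,1,0,1,1)
step 2: output 1; order=[0,1]; indeg=(0,0,0,0,0,0,1)
step 3: output 2; order=[0,1,2]; indeg=(0,0,0,0,0,0,0)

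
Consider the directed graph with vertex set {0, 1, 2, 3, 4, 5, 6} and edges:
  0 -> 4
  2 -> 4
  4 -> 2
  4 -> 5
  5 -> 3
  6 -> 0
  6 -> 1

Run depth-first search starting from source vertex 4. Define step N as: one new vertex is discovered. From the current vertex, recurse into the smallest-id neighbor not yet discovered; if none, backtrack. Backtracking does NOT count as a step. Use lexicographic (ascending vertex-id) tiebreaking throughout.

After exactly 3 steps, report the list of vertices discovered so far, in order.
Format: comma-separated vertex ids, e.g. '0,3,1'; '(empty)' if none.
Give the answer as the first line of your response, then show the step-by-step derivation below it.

4,2,5

step 1: discover 4; path=4; order=4
step 2: discover 2; path=4>2; order=4,2
step 3: discover 5; path=4>5; order=4,2,5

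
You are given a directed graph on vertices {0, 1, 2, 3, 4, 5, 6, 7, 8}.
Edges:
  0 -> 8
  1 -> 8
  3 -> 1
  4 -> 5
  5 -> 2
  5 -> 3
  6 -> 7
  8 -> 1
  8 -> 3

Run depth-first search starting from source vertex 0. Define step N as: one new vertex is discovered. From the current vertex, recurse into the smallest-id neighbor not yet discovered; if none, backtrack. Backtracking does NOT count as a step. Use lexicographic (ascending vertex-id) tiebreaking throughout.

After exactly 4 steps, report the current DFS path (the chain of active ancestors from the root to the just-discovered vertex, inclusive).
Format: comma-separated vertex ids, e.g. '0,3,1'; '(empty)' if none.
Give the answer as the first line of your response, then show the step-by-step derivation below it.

0,8,3

step 1: discover 0; path=0; order=0
step 2: discover 8; path=0>8; order=0,8
step 3: discover 1; path=0>8>1; order=0,8,1
step 4: discover 3; path=0>8>3; order=0,8,1,3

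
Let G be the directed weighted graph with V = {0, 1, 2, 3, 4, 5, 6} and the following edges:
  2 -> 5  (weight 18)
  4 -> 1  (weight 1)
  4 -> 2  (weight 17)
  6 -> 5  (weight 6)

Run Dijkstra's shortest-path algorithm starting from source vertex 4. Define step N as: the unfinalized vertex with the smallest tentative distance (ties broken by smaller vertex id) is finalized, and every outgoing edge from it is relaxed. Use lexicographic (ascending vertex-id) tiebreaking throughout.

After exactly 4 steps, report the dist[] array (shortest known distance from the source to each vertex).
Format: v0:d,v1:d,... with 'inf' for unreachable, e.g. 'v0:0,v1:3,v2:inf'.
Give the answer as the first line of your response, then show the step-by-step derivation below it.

v0:inf,v1:1,v2:17,v3:inf,v4:0,v5:35,v6:inf

step 1: dist = v0:inf,v1:1,v2:17,v3:inf,v4:0,v5:inf,v6:inf
step 2: dist = v0:inf,v1:1,v2:17,v3:inf,v4:0,v5:inf,v6:inf
step 3: dist = v0:inf,v1:1,v2:17,v3:inf,v4:0,v5:35,v6:inf
step 4: dist = v0:inf,v1:1,v2:17,v3:inf,v4:0,v5:35,v6:inf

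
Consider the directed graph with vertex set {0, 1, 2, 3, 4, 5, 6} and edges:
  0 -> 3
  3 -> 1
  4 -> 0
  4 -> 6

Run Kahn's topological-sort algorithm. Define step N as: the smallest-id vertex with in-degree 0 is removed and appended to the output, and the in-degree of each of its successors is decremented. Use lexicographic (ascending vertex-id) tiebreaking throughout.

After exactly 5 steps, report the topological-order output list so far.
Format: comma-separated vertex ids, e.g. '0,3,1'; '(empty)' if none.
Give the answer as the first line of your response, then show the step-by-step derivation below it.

2,4,0,3,1

step 1: output 2; order=[2]; indeg=(1,1,0,1,0,0,1)
step 2: output 4; order=[2,4]; indeg=(0,1,0,1,0,0,0)
step 3: output 0; order=[2,4,0]; indeg=(0,1,0,0,0,0,0)
step 4: output 3; order=[2,4,0,3]; indeg=(0,0,0,0,0,0,0)
step 5: output 1; order=[2,4,0,3,1]; indeg=(0,0,0,0,0,0,0)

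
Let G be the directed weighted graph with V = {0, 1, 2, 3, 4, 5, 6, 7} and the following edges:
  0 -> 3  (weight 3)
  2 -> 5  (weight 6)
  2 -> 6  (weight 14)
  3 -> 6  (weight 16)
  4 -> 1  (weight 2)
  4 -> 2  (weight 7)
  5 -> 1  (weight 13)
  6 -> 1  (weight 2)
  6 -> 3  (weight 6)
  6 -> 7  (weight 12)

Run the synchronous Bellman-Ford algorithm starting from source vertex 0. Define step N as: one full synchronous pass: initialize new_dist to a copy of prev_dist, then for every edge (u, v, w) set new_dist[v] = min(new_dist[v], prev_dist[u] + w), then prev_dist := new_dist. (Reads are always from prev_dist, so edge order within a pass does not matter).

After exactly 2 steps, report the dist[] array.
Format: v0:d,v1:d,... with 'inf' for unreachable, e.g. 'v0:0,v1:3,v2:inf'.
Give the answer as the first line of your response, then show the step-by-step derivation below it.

v0:0,v1:inf,v2:inf,v3:3,v4:inf,v5:inf,v6:19,v7:inf

step 1: dist = v0:0,v1:inf,v2:inf,v3:3,v4:inf,v5:inf,v6:inf,v7:inf
step 2: dist = v0:0,v1:inf,v2:inf,v3:3,v4:inf,v5:inf,v6:19,v7:inf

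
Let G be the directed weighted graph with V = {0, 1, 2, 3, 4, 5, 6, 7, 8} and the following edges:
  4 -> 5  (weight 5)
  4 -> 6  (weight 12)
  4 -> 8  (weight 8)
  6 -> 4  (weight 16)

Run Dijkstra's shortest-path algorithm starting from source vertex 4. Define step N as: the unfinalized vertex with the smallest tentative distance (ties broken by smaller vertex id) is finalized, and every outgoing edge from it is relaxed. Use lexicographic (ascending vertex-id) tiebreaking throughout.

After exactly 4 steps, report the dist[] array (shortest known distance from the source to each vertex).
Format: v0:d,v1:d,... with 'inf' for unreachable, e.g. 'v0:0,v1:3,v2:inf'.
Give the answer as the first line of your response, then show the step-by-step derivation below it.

v0:inf,v1:inf,v2:inf,v3:inf,v4:0,v5:5,v6:12,v7:inf,v8:8

step 1: dist = v0:inf,v1:inf,v2:inf,v3:inf,v4:0,v5:5,v6:12,v7:inf,v8:8
step 2: dist = v0:inf,v1:inf,v2:inf,v3:inf,v4:0,v5:5,v6:12,v7:inf,v8:8
step 3: dist = v0:inf,v1:inf,v2:inf,v3:inf,v4:0,v5:5,v6:12,v7:inf,v8:8
step 4: dist = v0:inf,v1:inf,v2:inf,v3:inf,v4:0,v5:5,v6:12,v7:inf,v8:8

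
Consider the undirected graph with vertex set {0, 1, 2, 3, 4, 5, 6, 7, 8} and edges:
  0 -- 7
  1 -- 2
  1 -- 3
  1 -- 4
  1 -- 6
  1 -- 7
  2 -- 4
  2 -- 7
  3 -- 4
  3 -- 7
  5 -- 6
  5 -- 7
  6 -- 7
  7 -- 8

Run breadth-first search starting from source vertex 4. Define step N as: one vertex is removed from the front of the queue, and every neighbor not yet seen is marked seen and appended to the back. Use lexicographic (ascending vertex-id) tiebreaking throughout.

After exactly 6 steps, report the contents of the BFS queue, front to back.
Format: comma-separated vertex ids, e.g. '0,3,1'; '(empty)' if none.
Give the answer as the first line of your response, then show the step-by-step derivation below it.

5,0,8

step 1: dequeue 4; queue=[1,2,3]; order=4
step 2: dequeue 1; queue=[2,3,6,7]; order=4,1
step 3: dequeue 2; queue=[3,6,7]; order=4,1,2
step 4: dequeue 3; queue=[6,7]; order=4,1,2,3
step 5: dequeue 6; queue=[7,5]; order=4,1,2,3,6
step 6: dequeue 7; queue=[5,0,8]; order=4,1,2,3,6,7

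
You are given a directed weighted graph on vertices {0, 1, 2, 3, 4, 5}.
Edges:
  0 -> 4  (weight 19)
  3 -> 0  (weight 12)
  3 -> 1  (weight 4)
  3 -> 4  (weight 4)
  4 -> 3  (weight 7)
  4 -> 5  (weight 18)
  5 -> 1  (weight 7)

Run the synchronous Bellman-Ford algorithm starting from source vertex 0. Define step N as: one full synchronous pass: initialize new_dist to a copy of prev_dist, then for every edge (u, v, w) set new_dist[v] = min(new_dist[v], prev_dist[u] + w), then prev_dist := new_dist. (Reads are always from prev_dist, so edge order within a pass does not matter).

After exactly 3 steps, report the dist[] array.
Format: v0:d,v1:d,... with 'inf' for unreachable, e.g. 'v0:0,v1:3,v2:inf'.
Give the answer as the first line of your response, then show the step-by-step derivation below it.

v0:0,v1:30,v2:inf,v3:26,v4:19,v5:37

step 1: dist = v0:0,v1:inf,v2:inf,v3:inf,v4:19,v5:inf
step 2: dist = v0:0,v1:inf,v2:inf,v3:26,v4:19,v5:37
step 3: dist = v0:0,v1:30,v2:inf,v3:26,v4:19,v5:37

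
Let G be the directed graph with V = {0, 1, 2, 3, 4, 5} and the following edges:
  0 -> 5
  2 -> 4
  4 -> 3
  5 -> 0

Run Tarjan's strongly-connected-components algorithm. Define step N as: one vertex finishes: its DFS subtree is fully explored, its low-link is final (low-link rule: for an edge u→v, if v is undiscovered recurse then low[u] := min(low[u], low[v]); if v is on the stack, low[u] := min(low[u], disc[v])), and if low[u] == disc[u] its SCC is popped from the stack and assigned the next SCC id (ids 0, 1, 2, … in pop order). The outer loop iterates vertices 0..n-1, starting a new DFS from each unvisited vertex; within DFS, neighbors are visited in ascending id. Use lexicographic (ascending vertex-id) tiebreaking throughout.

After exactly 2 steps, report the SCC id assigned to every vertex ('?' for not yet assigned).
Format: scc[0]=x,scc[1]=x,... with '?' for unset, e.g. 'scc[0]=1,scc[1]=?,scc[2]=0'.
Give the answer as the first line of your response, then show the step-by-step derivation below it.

scc[0]=0,scc[1]=?,scc[2]=?,scc[3]=?,scc[4]=?,scc[5]=0

step 1: low=(low[0]=0,low[1]=?,low[2]=?,low[3]=?,low[4]=?,low[5]=0); scc=(scc[0]=?,scc[1]=?,scc[2]=?,scc[3]=?,scc[4]=?,scc[5]=?)
step 2: low=(low[0]=0,low[1]=?,low[2]=?,low[3]=?,low[4]=?,low[5]=0); scc=(scc[0]=0,scc[1]=?,scc[2]=?,scc[3]=?,scc[4]=?,scc[5]=0)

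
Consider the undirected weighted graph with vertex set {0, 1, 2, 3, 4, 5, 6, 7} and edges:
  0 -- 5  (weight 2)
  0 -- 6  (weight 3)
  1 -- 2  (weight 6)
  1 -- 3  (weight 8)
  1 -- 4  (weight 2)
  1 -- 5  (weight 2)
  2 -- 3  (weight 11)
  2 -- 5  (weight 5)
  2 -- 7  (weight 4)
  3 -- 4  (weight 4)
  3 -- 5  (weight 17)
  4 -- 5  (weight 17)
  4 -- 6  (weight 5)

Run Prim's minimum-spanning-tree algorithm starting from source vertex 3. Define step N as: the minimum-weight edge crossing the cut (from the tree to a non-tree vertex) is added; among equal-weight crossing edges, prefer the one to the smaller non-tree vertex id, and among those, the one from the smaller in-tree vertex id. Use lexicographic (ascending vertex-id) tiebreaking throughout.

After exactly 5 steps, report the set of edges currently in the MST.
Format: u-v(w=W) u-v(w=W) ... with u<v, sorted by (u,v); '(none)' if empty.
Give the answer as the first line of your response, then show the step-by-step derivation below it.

0-5(w=2) 0-6(w=3) 1-4(w=2) 1-5(w=2) 3-4(w=4)

step 1: add edge 3-4 (w=4); MST = {3-4(w=4)}
step 2: add edge 1-4 (w=2); MST = {1-4(w=2) 3-4(w=4)}
step 3: add edge 1-5 (w=2); MST = {1-4(w=2) 1-5(w=2) 3-4(w=4)}
step 4: add edge 0-5 (w=2); MST = {0-5(w=2) 1-4(w=2) 1-5(w=2) 3-4(w=4)}
step 5: add edge 0-6 (w=3); MST = {0-5(w=2) 0-6(w=3) 1-4(w=2) 1-5(w=2) 3-4(w=4)}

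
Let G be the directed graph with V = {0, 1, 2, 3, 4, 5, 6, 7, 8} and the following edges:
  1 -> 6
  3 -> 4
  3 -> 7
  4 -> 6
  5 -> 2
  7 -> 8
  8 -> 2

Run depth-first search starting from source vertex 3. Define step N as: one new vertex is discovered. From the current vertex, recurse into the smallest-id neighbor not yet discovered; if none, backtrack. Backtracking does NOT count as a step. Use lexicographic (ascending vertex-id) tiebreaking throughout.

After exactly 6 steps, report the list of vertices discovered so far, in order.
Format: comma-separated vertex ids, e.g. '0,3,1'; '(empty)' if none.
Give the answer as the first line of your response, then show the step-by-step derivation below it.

3,4,6,7,8,2

step 1: discover 3; path=3; order=3
step 2: discover 4; path=3>4; order=3,4
step 3: discover 6; path=3>4>6; order=3,4,6
step 4: discover 7; path=3>7; order=3,4,6,7
step 5: discover 8; path=3>7>8; order=3,4,6,7,8
step 6: discover 2; path=3>7>8>2; order=3,4,6,7,8,2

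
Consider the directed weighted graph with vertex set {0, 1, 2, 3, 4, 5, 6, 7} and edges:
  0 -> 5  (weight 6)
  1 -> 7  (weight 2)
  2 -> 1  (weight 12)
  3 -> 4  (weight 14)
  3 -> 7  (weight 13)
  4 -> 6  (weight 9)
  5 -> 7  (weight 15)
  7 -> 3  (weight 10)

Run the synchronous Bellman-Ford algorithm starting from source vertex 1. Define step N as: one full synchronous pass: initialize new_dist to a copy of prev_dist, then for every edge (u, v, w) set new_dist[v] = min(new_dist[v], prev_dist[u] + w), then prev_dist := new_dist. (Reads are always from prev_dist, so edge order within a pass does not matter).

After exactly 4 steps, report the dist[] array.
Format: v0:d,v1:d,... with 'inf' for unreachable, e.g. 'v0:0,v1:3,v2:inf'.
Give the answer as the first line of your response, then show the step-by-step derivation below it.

v0:inf,v1:0,v2:inf,v3:12,v4:26,v5:inf,v6:35,v7:2

step 1: dist = v0:inf,v1:0,v2:inf,v3:inf,v4:inf,v5:inf,v6:inf,v7:2
step 2: dist = v0:inf,v1:0,v2:inf,v3:12,v4:inf,v5:inf,v6:inf,v7:2
step 3: dist = v0:inf,v1:0,v2:inf,v3:12,v4:26,v5:inf,v6:inf,v7:2
step 4: dist = v0:inf,v1:0,v2:inf,v3:12,v4:26,v5:inf,v6:35,v7:2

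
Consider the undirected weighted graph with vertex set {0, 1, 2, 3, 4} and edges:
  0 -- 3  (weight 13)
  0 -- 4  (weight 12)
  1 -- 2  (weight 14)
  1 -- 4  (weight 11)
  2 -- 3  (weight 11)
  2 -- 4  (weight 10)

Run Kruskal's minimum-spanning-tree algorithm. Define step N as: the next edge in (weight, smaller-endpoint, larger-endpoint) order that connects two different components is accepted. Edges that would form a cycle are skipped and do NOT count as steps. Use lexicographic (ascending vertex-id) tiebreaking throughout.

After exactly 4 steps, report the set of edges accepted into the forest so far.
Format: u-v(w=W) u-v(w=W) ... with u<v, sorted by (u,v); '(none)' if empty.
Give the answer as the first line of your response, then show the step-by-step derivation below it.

0-4(w=12) 1-4(w=11) 2-3(w=11) 2-4(w=10)

step 1: add edge 2-4 (w=10); MST = {2-4(w=10)}
step 2: add edge 1-4 (w=11); MST = {1-4(w=11) 2-4(w=10)}
step 3: add edge 2-3 (w=11); MST = {1-4(w=11) 2-3(w=11) 2-4(w=10)}
step 4: add edge 0-4 (w=12); MST = {0-4(w=12) 1-4(w=11) 2-3(w=11) 2-4(w=10)}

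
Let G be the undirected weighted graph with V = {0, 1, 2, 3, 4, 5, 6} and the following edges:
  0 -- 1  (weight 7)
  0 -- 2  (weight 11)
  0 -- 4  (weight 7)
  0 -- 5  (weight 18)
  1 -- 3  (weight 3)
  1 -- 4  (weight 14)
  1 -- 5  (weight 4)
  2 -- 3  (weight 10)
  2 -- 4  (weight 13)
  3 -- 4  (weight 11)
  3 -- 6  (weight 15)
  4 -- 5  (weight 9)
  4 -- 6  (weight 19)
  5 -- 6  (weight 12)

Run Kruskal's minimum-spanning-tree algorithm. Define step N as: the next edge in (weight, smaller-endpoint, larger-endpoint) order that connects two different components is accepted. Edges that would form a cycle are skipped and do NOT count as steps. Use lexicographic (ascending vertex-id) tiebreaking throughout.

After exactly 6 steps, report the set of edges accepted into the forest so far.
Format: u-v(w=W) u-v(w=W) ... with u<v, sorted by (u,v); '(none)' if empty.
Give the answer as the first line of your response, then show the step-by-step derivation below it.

0-1(w=7) 0-4(w=7) 1-3(w=3) 1-5(w=4) 2-3(w=10) 5-6(w=12)

step 1: add edge 1-3 (w=3); MST = {1-3(w=3)}
step 2: add edge 1-5 (w=4); MST = {1-3(w=3) 1-5(w=4)}
step 3: add edge 0-1 (w=7); MST = {0-1(w=7) 1-3(w=3) 1-5(w=4)}
step 4: add edge 0-4 (w=7); MST = {0-1(w=7) 0-4(w=7) 1-3(w=3) 1-5(w=4)}
step 5: add edge 2-3 (w=10); MST = {0-1(w=7) 0-4(w=7) 1-3(w=3) 1-5(w=4) 2-3(w=10)}
step 6: add edge 5-6 (w=12); MST = {0-1(w=7) 0-4(w=7) 1-3(w=3) 1-5(w=4) 2-3(w=10) 5-6(w=12)}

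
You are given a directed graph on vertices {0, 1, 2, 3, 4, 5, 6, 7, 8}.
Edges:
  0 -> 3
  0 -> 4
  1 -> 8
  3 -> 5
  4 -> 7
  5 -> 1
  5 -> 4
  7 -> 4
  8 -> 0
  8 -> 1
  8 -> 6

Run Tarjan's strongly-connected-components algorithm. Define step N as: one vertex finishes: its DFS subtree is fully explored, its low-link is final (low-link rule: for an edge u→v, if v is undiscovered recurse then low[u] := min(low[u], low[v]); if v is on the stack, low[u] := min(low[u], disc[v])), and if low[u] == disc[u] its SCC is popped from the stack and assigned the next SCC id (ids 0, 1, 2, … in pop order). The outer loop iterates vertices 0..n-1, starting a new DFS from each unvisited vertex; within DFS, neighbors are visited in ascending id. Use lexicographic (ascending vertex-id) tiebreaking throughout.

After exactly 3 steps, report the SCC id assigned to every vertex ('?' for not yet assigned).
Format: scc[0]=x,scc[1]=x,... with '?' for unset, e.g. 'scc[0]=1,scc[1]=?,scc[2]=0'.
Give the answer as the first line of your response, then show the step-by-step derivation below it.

scc[0]=?,scc[1]=?,scc[2]=?,scc[3]=?,scc[4]=?,scc[5]=?,scc[6]=0,scc[7]=?,scc[8]=?

step 1: low=(low[0]=0,low[1]=3,low[2]=?,low[3]=1,low[4]=?,low[5]=2,low[6]=5,low[7]=?,low[8]=0); scc=(scc[0]=?,scc[1]=?,scc[2]=?,scc[3]=?,scc[4]=?,scc[5]=?,scc[6]=0,scc[7]=?,scc[8]=?)
step 2: low=(low[0]=0,low[1]=3,low[2]=?,low[3]=1,low[4]=?,low[5]=2,low[6]=5,low[7]=?,low[8]=0); scc=(scc[0]=?,scc[1]=?,scc[2]=?,scc[3]=?,scc[4]=?,scc[5]=?,scc[6]=0,scc[7]=?,scc[8]=?)
step 3: low=(low[0]=0,low[1]=0,low[2]=?,low[3]=1,low[4]=?,low[5]=2,low[6]=5,low[7]=?,low[8]=0); scc=(scc[0]=?,scc[1]=?,scc[2]=?,scc[3]=?,scc[4]=?,scc[5]=?,scc[6]=0,scc[7]=?,scc[8]=?)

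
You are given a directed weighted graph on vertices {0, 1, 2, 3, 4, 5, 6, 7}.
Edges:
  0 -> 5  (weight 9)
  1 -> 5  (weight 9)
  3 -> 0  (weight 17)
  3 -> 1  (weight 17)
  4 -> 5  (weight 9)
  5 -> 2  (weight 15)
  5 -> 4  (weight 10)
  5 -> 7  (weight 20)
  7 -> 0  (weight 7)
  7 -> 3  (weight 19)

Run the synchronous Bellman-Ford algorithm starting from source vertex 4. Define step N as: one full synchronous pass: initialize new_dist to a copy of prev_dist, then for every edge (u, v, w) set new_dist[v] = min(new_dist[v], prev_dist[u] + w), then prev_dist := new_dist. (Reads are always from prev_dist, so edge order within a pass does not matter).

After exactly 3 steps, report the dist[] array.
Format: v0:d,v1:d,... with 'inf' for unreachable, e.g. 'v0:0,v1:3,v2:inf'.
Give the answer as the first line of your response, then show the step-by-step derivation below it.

v0:36,v1:inf,v2:24,v3:48,v4:0,v5:9,v6:inf,v7:29

step 1: dist = v0:inf,v1:inf,v2:inf,v3:inf,v4:0,v5:9,v6:inf,v7:inf
step 2: dist = v0:inf,v1:inf,v2:24,v3:inf,v4:0,v5:9,v6:inf,v7:29
step 3: dist = v0:36,v1:inf,v2:24,v3:48,v4:0,v5:9,v6:inf,v7:29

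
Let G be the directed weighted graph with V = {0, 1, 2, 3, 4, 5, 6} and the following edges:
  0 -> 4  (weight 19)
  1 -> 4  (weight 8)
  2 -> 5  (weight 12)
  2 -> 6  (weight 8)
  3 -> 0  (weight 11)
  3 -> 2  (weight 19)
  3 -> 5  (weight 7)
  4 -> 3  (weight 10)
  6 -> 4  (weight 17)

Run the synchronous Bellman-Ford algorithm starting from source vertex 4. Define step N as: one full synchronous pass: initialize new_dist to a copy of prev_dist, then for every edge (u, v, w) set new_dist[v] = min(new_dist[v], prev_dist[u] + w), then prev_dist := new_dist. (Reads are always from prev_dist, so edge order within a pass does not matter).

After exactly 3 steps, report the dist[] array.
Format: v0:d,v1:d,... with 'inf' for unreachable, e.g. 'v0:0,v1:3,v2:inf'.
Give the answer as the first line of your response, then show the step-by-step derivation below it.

v0:21,v1:inf,v2:29,v3:10,v4:0,v5:17,v6:37

step 1: dist = v0:inf,v1:inf,v2:inf,v3:10,v4:0,v5:inf,v6:inf
step 2: dist = v0:21,v1:inf,v2:29,v3:10,v4:0,v5:17,v6:inf
step 3: dist = v0:21,v1:inf,v2:29,v3:10,v4:0,v5:17,v6:37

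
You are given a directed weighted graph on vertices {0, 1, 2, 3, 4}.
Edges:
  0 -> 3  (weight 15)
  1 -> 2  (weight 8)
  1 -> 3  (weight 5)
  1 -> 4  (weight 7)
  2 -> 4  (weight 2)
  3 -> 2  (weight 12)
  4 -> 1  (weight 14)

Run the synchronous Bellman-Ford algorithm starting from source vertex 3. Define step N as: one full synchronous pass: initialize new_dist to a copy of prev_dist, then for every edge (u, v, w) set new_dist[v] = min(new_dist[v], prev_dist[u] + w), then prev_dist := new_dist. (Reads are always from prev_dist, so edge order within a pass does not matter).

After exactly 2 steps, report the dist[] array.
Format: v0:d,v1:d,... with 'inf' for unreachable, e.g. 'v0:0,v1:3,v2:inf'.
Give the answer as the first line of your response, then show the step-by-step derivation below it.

v0:inf,v1:inf,v2:12,v3:0,v4:14

step 1: dist = v0:inf,v1:inf,v2:12,v3:0,v4:inf
step 2: dist = v0:inf,v1:inf,v2:12,v3:0,v4:14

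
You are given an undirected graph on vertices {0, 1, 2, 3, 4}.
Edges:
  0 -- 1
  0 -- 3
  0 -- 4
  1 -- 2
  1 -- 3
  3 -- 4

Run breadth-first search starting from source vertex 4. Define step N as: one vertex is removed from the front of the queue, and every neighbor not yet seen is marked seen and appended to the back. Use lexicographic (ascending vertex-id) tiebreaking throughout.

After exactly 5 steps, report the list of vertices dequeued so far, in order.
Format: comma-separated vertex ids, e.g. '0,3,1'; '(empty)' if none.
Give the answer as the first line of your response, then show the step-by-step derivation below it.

4,0,3,1,2

step 1: dequeue 4; queue=[0,3]; order=4
step 2: dequeue 0; queue=[3,1]; order=4,0
step 3: dequeue 3; queue=[1]; order=4,0,3
step 4: dequeue 1; queue=[2]; order=4,0,3,1
step 5: dequeue 2; queue=[(empty)]; order=4,0,3,1,2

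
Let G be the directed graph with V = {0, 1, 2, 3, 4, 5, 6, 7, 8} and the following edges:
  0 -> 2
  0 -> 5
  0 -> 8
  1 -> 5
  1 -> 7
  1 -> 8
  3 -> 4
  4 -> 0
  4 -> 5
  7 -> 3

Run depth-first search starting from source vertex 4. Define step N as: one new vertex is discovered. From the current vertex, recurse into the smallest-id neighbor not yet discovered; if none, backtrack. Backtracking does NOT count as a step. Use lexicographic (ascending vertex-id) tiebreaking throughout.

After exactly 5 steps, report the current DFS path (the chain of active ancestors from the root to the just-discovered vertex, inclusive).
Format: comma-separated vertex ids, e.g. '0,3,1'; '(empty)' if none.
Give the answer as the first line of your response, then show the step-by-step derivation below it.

4,0,8

step 1: discover 4; path=4; order=4
step 2: discover 0; path=4>0; order=4,0
step 3: discover 2; path=4>0>2; order=4,0,2
step 4: discover 5; path=4>0>5; order=4,0,2,5
step 5: discover 8; path=4>0>8; order=4,0,2,5,8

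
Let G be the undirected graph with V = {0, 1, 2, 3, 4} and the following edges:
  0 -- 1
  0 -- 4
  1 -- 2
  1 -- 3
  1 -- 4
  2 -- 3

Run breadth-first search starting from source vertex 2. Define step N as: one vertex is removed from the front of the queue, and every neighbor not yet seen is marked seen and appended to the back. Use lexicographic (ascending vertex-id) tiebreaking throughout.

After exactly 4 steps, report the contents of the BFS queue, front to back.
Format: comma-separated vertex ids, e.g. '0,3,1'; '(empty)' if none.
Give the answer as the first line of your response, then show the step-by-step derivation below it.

4

step 1: dequeue 2; queue=[1,3]; order=2
step 2: dequeue 1; queue=[3,0,4]; order=2,1
step 3: dequeue 3; queue=[0,4]; order=2,1,3
step 4: dequeue 0; queue=[4]; order=2,1,3,0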